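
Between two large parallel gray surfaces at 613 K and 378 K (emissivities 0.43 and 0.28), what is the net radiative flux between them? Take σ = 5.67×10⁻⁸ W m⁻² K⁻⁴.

For two large parallel gray plates, q = σ(T₁⁴ − T₂⁴) / (1/ε₁ + 1/ε₂ − 1).
1/ε₁ + 1/ε₂ − 1 = 1/0.43 + 1/0.28 − 1 = 4.897.
T₁⁴ − T₂⁴ = 1.41×10^11 − 2.04×10^10 = 1.21×10^11 K⁴.
q = 5.67×10⁻⁸ × 1.21×10^11 / 4.897 = 1400 W/m².

q ≈ 1400 W/m²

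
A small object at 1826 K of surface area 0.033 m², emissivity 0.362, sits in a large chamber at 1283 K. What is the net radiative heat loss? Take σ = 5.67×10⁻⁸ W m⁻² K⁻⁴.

Q = εσA(T⁴ − T_s⁴). T⁴ − T_s⁴ = (1826)⁴ − (1283)⁴ = 1.11×10^13 − 2.71×10^12 = 8.41×10^12 K⁴.
Q = 0.362 × 5.67×10⁻⁸ × 0.0330 × 8.41×10^12 = 5690 W.

Q ≈ 5690 W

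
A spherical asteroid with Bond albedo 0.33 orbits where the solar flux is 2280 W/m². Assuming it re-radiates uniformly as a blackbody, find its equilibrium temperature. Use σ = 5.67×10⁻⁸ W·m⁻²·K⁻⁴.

Power absorbed = (1−a)S·πR²; power emitted = 4πR²σT⁴. Equating and cancelling πR²:
T = ((1−a)S / 4σ)^(1/4) = (1530 / (4 × 5.67×10⁻⁸))^(1/4) = (6.74×10^9)^(1/4).
T = 286 K.

T ≈ 286 K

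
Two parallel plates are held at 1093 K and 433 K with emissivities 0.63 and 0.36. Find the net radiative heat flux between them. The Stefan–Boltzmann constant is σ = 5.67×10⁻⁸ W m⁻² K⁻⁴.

For two large parallel gray plates, q = σ(T₁⁴ − T₂⁴) / (1/ε₁ + 1/ε₂ − 1).
1/ε₁ + 1/ε₂ − 1 = 1/0.63 + 1/0.36 − 1 = 3.365.
T₁⁴ − T₂⁴ = 1.43×10^12 − 3.52×10^10 = 1.39×10^12 K⁴.
q = 5.67×10⁻⁸ × 1.39×10^12 / 3.365 = 23500 W/m².

q ≈ 23500 W/m²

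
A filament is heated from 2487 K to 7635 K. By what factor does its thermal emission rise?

P ∝ T⁴, so the ratio is (7635/2487)⁴ = (3.070)⁴ = 88.8.

ratio ≈ 88.8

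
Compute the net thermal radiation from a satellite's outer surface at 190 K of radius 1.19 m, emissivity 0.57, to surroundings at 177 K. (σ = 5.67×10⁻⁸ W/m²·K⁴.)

Q ≈ 185 W

A = 4πr² = 4π × (1.19)² = 17.8 m².
Q = εσA(T⁴ − T_s⁴). T⁴ − T_s⁴ = (190)⁴ − (177)⁴ = 1.30×10^9 − 9.82×10^8 = 3.22×10^8 K⁴.
Q = 0.57 × 5.67×10⁻⁸ × 17.8 × 3.22×10^8 = 185 W.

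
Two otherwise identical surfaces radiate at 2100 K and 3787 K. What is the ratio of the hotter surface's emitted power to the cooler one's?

P ∝ T⁴, so the ratio is (3787/2100)⁴ = (1.803)⁴ = 10.6.

ratio ≈ 10.6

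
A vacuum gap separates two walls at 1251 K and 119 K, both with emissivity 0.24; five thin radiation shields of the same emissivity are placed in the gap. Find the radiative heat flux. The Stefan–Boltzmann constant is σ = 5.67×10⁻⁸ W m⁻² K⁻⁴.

q ≈ 3160 W/m²

Each of the 6 gaps contributes resistance (2/ε − 1) = 2/0.24 − 1 = 7.333; total = 44.00.
q = σ(T₁⁴ − T₂⁴) / 44.00 = 5.67×10⁻⁸ × 2.45×10^12 / 44.00 = 3160 W/m².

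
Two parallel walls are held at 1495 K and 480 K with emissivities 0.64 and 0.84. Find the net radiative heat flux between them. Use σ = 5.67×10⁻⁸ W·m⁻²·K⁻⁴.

q ≈ 1.60×10^5 W/m²

For two large parallel gray plates, q = σ(T₁⁴ − T₂⁴) / (1/ε₁ + 1/ε₂ − 1).
1/ε₁ + 1/ε₂ − 1 = 1/0.64 + 1/0.84 − 1 = 1.753.
T₁⁴ − T₂⁴ = 5.00×10^12 − 5.31×10^10 = 4.94×10^12 K⁴.
q = 5.67×10⁻⁸ × 4.94×10^12 / 1.753 = 1.60×10^5 W/m².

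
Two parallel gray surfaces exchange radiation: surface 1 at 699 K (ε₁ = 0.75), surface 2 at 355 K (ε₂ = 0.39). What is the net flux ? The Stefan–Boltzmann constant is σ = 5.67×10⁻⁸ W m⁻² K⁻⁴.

For two large parallel gray plates, q = σ(T₁⁴ − T₂⁴) / (1/ε₁ + 1/ε₂ − 1).
1/ε₁ + 1/ε₂ − 1 = 1/0.75 + 1/0.39 − 1 = 2.897.
T₁⁴ − T₂⁴ = 2.39×10^11 − 1.59×10^10 = 2.23×10^11 K⁴.
q = 5.67×10⁻⁸ × 2.23×10^11 / 2.897 = 4360 W/m².

q ≈ 4360 W/m²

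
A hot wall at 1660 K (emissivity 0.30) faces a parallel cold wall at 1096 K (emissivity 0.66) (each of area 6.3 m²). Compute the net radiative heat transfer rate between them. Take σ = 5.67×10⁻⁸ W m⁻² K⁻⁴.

For two large parallel gray plates, q = σ(T₁⁴ − T₂⁴) / (1/ε₁ + 1/ε₂ − 1).
1/ε₁ + 1/ε₂ − 1 = 1/0.30 + 1/0.66 − 1 = 3.848.
T₁⁴ − T₂⁴ = 7.59×10^12 − 1.44×10^12 = 6.15×10^12 K⁴.
q = 5.67×10⁻⁸ × 6.15×10^12 / 3.848 = 90600 W/m².
Q = q·A = 90600 × 6.3 = 5.71×10^5 W.

Q ≈ 5.71×10^5 W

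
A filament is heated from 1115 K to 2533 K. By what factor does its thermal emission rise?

ratio ≈ 26.6

P ∝ T⁴, so the ratio is (2533/1115)⁴ = (2.272)⁴ = 26.6.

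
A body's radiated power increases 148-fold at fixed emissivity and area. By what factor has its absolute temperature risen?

P ∝ T⁴ ⇒ T ∝ P^(1/4), so T scales by (148)^(1/4) = 3.49.

factor ≈ 3.49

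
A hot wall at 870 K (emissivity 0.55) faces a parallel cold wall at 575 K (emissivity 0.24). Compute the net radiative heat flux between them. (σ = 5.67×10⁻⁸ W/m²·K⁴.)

For two large parallel gray plates, q = σ(T₁⁴ − T₂⁴) / (1/ε₁ + 1/ε₂ − 1).
1/ε₁ + 1/ε₂ − 1 = 1/0.55 + 1/0.24 − 1 = 4.985.
T₁⁴ − T₂⁴ = 5.73×10^11 − 1.09×10^11 = 4.64×10^11 K⁴.
q = 5.67×10⁻⁸ × 4.64×10^11 / 4.985 = 5270 W/m².

q ≈ 5270 W/m²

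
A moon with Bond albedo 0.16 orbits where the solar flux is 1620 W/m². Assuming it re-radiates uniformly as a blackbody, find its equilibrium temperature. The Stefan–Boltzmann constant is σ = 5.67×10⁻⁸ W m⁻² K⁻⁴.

Power absorbed = (1−a)S·πR²; power emitted = 4πR²σT⁴. Equating and cancelling πR²:
T = ((1−a)S / 4σ)^(1/4) = (1360 / (4 × 5.67×10⁻⁸))^(1/4) = (6.00×10^9)^(1/4).
T = 278 K.

T ≈ 278 K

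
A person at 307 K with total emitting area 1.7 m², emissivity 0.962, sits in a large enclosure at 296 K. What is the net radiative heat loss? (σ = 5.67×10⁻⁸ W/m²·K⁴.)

Q = εσA(T⁴ − T_s⁴). T⁴ − T_s⁴ = (307)⁴ − (296)⁴ = 8.88×10^9 − 7.68×10^9 = 1.21×10^9 K⁴.
Q = 0.962 × 5.67×10⁻⁸ × 1.70 × 1.21×10^9 = 112 W.

Q ≈ 112 W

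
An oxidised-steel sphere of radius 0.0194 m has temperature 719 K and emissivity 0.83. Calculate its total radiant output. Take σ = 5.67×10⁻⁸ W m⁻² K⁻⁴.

P ≈ 59.5 W

A = 4πr² = 4π × (0.0194)² = 4.73×10^-3 m².
P = εσAT⁴ = 0.83 × 5.67×10⁻⁸ × 4.73×10^-3 × (719)⁴ = 0.83 × 5.67×10⁻⁸ × 4.73×10^-3 × 2.67×10^11.
P = 59.5 W.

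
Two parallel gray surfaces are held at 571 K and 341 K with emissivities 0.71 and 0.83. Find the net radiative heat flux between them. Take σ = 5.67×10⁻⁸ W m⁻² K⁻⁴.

For two large parallel gray plates, q = σ(T₁⁴ − T₂⁴) / (1/ε₁ + 1/ε₂ − 1).
1/ε₁ + 1/ε₂ − 1 = 1/0.71 + 1/0.83 − 1 = 1.613.
T₁⁴ − T₂⁴ = 1.06×10^11 − 1.35×10^10 = 9.28×10^10 K⁴.
q = 5.67×10⁻⁸ × 9.28×10^10 / 1.613 = 3260 W/m².

q ≈ 3260 W/m²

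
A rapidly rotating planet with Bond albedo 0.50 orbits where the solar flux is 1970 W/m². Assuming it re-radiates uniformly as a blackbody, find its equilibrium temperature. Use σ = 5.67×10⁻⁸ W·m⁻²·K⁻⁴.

Power absorbed = (1−a)S·πR²; power emitted = 4πR²σT⁴. Equating and cancelling πR²:
T = ((1−a)S / 4σ)^(1/4) = (985 / (4 × 5.67×10⁻⁸))^(1/4) = (4.34×10^9)^(1/4).
T = 257 K.

T ≈ 257 K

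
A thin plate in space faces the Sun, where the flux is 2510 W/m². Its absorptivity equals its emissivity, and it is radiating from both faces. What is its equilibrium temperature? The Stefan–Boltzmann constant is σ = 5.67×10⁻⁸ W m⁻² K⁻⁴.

T ≈ 386 K

Absorbed flux αS = emitted flux 2εσT⁴ per unit area; with α = ε this gives T = (S/2σ)^(1/4).
T = (2510 / (2 × 5.67×10⁻⁸))^(1/4) = (2.21×10^10)^(1/4).
T = 386 K.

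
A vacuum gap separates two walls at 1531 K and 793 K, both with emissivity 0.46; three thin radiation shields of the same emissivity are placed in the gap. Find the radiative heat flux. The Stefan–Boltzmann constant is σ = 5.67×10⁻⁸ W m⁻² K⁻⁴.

Each of the 4 gaps contributes resistance (2/ε − 1) = 2/0.46 − 1 = 3.348; total = 13.39.
q = σ(T₁⁴ − T₂⁴) / 13.39 = 5.67×10⁻⁸ × 5.10×10^12 / 13.39 = 21600 W/m².

q ≈ 21600 W/m²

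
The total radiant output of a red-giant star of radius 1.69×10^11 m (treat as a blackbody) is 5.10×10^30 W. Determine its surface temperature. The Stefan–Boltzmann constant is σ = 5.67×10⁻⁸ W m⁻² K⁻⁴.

T ≈ 3980 K

A = 4πr² = 4π × (1.69×10^11)² = 3.59×10^23 m².
From P = σAT⁴, T = (P / σA)^(1/4) = (5.10×10^30 / (5.67×10⁻⁸ × 3.59×10^23))^(1/4).
T = (2.51×10^14)^(1/4) = 3980 K.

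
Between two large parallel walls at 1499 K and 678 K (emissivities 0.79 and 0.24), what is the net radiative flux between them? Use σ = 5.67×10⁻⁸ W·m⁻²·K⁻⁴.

q ≈ 61900 W/m²

For two large parallel gray plates, q = σ(T₁⁴ − T₂⁴) / (1/ε₁ + 1/ε₂ − 1).
1/ε₁ + 1/ε₂ − 1 = 1/0.79 + 1/0.24 − 1 = 4.432.
T₁⁴ − T₂⁴ = 5.05×10^12 − 2.11×10^11 = 4.84×10^12 K⁴.
q = 5.67×10⁻⁸ × 4.84×10^12 / 4.432 = 61900 W/m².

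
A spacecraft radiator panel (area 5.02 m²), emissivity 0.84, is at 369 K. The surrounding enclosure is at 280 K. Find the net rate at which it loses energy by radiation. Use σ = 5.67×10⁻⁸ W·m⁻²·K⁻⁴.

Q ≈ 2960 W

Q = εσA(T⁴ − T_s⁴). T⁴ − T_s⁴ = (369)⁴ − (280)⁴ = 1.85×10^10 − 6.15×10^9 = 1.24×10^10 K⁴.
Q = 0.84 × 5.67×10⁻⁸ × 5.02 × 1.24×10^10 = 2960 W.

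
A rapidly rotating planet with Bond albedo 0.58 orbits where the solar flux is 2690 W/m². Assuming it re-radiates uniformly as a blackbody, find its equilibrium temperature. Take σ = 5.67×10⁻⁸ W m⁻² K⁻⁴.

Power absorbed = (1−a)S·πR²; power emitted = 4πR²σT⁴. Equating and cancelling πR²:
T = ((1−a)S / 4σ)^(1/4) = (1130 / (4 × 5.67×10⁻⁸))^(1/4) = (4.98×10^9)^(1/4).
T = 266 K.

T ≈ 266 K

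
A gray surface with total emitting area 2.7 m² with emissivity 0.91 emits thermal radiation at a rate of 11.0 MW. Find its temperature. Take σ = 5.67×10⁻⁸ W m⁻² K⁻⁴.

T ≈ 2980 K

From P = εσAT⁴, T = (P / εσA)^(1/4) = (1.10×10^7 / (0.91 × 5.67×10⁻⁸ × 2.70))^(1/4).
T = (7.90×10^13)^(1/4) = 2980 K.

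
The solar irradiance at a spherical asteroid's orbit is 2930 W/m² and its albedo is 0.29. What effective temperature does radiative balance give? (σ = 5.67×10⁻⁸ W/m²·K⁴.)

Power absorbed = (1−a)S·πR²; power emitted = 4πR²σT⁴. Equating and cancelling πR²:
T = ((1−a)S / 4σ)^(1/4) = (2080 / (4 × 5.67×10⁻⁸))^(1/4) = (9.17×10^9)^(1/4).
T = 309 K.

T ≈ 309 K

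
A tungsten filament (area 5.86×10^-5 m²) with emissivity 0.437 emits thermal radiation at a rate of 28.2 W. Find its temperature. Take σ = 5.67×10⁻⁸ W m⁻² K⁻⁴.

T ≈ 2100 K

From P = εσAT⁴, T = (P / εσA)^(1/4) = (28.2 / (0.437 × 5.67×10⁻⁸ × 5.86×10^-5))^(1/4).
T = (1.94×10^13)^(1/4) = 2100 K.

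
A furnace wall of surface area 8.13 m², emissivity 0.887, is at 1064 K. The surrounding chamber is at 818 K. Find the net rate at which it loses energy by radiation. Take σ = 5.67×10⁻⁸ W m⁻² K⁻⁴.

Q = εσA(T⁴ − T_s⁴). T⁴ − T_s⁴ = (1064)⁴ − (818)⁴ = 1.28×10^12 − 4.48×10^11 = 8.34×10^11 K⁴.
Q = 0.887 × 5.67×10⁻⁸ × 8.13 × 8.34×10^11 = 3.41×10^5 W.

Q ≈ 3.41×10^5 W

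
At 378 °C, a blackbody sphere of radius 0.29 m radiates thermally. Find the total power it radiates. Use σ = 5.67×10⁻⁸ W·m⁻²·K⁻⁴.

P ≈ 10800 W

A = 4πr² = 4π × (0.29)² = 1.06 m².
378 °C = 651 K.
P = σAT⁴ = 5.67×10⁻⁸ × 1.06 × (651)⁴ = 5.67×10⁻⁸ × 1.06 × 1.80×10^11.
P = 10800 W.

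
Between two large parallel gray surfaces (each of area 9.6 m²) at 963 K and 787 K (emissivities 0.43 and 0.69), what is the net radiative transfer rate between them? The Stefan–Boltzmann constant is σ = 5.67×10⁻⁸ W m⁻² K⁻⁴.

Q ≈ 93500 W

For two large parallel gray plates, q = σ(T₁⁴ − T₂⁴) / (1/ε₁ + 1/ε₂ − 1).
1/ε₁ + 1/ε₂ − 1 = 1/0.43 + 1/0.69 − 1 = 2.775.
T₁⁴ − T₂⁴ = 8.60×10^11 − 3.84×10^11 = 4.76×10^11 K⁴.
q = 5.67×10⁻⁸ × 4.76×10^11 / 2.775 = 9730 W/m².
Q = q·A = 9730 × 9.6 = 93500 W.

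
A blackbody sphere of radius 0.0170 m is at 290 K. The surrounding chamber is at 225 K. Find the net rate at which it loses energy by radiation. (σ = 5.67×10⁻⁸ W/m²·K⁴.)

A = 4πr² = 4π × (0.0170)² = 3.63×10^-3 m².
Q = σA(T⁴ − T_s⁴). T⁴ − T_s⁴ = (290)⁴ − (225)⁴ = 7.07×10^9 − 2.56×10^9 = 4.51×10^9 K⁴.
Q = 5.67×10⁻⁸ × 3.63×10^-3 × 4.51×10^9 = 0.929 W.

Q ≈ 0.929 W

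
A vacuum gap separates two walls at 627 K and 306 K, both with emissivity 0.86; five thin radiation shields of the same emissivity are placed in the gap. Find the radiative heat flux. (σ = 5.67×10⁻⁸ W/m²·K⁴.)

q ≈ 1040 W/m²

Each of the 6 gaps contributes resistance (2/ε − 1) = 2/0.86 − 1 = 1.326; total = 7.953.
q = σ(T₁⁴ − T₂⁴) / 7.953 = 5.67×10⁻⁸ × 1.46×10^11 / 7.953 = 1040 W/m².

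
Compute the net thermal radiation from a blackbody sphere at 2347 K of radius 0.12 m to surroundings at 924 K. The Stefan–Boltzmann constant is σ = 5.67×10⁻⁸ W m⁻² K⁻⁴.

Q ≈ 3.04×10^5 W

A = 4πr² = 4π × (0.12)² = 0.181 m².
Q = σA(T⁴ − T_s⁴). T⁴ − T_s⁴ = (2347)⁴ − (924)⁴ = 3.03×10^13 − 7.29×10^11 = 2.96×10^13 K⁴.
Q = 5.67×10⁻⁸ × 0.181 × 2.96×10^13 = 3.04×10^5 W.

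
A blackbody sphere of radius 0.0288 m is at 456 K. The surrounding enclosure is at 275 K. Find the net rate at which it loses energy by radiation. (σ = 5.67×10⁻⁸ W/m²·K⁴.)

A = 4πr² = 4π × (0.0288)² = 0.0104 m².
Q = σA(T⁴ − T_s⁴). T⁴ − T_s⁴ = (456)⁴ − (275)⁴ = 4.32×10^10 − 5.72×10^9 = 3.75×10^10 K⁴.
Q = 5.67×10⁻⁸ × 0.0104 × 3.75×10^10 = 22.2 W.

Q ≈ 22.2 W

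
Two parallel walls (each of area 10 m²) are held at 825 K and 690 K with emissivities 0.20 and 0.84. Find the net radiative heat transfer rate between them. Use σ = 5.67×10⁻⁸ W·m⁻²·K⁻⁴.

For two large parallel gray plates, q = σ(T₁⁴ − T₂⁴) / (1/ε₁ + 1/ε₂ − 1).
1/ε₁ + 1/ε₂ − 1 = 1/0.20 + 1/0.84 − 1 = 5.190.
T₁⁴ − T₂⁴ = 4.63×10^11 − 2.27×10^11 = 2.37×10^11 K⁴.
q = 5.67×10⁻⁸ × 2.37×10^11 / 5.190 = 2580 W/m².
Q = q·A = 2580 × 10 = 25800 W.

Q ≈ 25800 W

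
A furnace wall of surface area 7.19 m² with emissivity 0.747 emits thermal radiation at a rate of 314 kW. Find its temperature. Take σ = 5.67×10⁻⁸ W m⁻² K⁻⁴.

T ≈ 1010 K

From P = εσAT⁴, T = (P / εσA)^(1/4) = (3.14×10^5 / (0.747 × 5.67×10⁻⁸ × 7.19))^(1/4).
T = (1.03×10^12)^(1/4) = 1010 K.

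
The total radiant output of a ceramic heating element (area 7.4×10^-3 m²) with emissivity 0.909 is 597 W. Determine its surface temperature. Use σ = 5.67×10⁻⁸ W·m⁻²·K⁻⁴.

From P = εσAT⁴, T = (P / εσA)^(1/4) = (597 / (0.909 × 5.67×10⁻⁸ × 7.40×10^-3))^(1/4).
T = (1.57×10^12)^(1/4) = 1120 K.

T ≈ 1120 K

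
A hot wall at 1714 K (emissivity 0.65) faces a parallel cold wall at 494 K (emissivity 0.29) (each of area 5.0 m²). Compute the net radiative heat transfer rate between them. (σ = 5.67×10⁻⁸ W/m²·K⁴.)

For two large parallel gray plates, q = σ(T₁⁴ − T₂⁴) / (1/ε₁ + 1/ε₂ − 1).
1/ε₁ + 1/ε₂ − 1 = 1/0.65 + 1/0.29 − 1 = 3.987.
T₁⁴ − T₂⁴ = 8.63×10^12 − 5.96×10^10 = 8.57×10^12 K⁴.
q = 5.67×10⁻⁸ × 8.57×10^12 / 3.987 = 1.22×10^5 W/m².
Q = q·A = 1.22×10^5 × 5.0 = 6.09×10^5 W.

Q ≈ 6.09×10^5 W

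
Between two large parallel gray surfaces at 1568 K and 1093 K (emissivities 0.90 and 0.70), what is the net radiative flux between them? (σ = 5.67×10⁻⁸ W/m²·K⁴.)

q ≈ 1.70×10^5 W/m²

For two large parallel gray plates, q = σ(T₁⁴ − T₂⁴) / (1/ε₁ + 1/ε₂ − 1).
1/ε₁ + 1/ε₂ − 1 = 1/0.90 + 1/0.70 − 1 = 1.540.
T₁⁴ − T₂⁴ = 6.04×10^12 − 1.43×10^12 = 4.62×10^12 K⁴.
q = 5.67×10⁻⁸ × 4.62×10^12 / 1.540 = 1.70×10^5 W/m².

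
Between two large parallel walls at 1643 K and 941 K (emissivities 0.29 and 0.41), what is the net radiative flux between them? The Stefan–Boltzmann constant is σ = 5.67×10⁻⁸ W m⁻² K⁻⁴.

For two large parallel gray plates, q = σ(T₁⁴ − T₂⁴) / (1/ε₁ + 1/ε₂ − 1).
1/ε₁ + 1/ε₂ − 1 = 1/0.29 + 1/0.41 − 1 = 4.887.
T₁⁴ − T₂⁴ = 7.29×10^12 − 7.84×10^11 = 6.50×10^12 K⁴.
q = 5.67×10⁻⁸ × 6.50×10^12 / 4.887 = 75400 W/m².

q ≈ 75400 W/m²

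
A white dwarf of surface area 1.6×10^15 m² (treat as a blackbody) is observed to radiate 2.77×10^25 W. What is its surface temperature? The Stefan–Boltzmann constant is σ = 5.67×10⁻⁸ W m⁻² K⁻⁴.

T ≈ 23500 K

From P = σAT⁴, T = (P / σA)^(1/4) = (2.77×10^25 / (5.67×10⁻⁸ × 1.60×10^15))^(1/4).
T = (3.05×10^17)^(1/4) = 23500 K.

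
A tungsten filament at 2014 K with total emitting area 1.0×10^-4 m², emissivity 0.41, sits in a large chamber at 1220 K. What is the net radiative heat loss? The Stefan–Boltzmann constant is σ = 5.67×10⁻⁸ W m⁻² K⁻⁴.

Q ≈ 33.1 W

Q = εσA(T⁴ − T_s⁴). T⁴ − T_s⁴ = (2014)⁴ − (1220)⁴ = 1.65×10^13 − 2.22×10^12 = 1.42×10^13 K⁴.
Q = 0.41 × 5.67×10⁻⁸ × 1.00×10^-4 × 1.42×10^13 = 33.1 W.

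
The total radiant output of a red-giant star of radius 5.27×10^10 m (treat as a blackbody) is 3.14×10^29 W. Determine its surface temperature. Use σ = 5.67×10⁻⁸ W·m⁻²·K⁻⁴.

T ≈ 3550 K

A = 4πr² = 4π × (5.27×10^10)² = 3.49×10^22 m².
From P = σAT⁴, T = (P / σA)^(1/4) = (3.14×10^29 / (5.67×10⁻⁸ × 3.49×10^22))^(1/4).
T = (1.59×10^14)^(1/4) = 3550 K.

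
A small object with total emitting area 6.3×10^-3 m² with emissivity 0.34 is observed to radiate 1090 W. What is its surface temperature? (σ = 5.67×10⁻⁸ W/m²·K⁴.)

T ≈ 1730 K

From P = εσAT⁴, T = (P / εσA)^(1/4) = (1090 / (0.34 × 5.67×10⁻⁸ × 6.30×10^-3))^(1/4).
T = (8.97×10^12)^(1/4) = 1730 K.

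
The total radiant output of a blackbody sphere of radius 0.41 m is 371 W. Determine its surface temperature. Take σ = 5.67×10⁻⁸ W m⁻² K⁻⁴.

A = 4πr² = 4π × (0.41)² = 2.11 m².
From P = σAT⁴, T = (P / σA)^(1/4) = (371 / (5.67×10⁻⁸ × 2.11))^(1/4).
T = (3.10×10^9)^(1/4) = 236 K.

T ≈ 236 K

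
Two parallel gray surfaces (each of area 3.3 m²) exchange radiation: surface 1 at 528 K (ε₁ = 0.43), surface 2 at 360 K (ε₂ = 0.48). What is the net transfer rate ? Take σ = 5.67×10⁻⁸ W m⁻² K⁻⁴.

For two large parallel gray plates, q = σ(T₁⁴ − T₂⁴) / (1/ε₁ + 1/ε₂ − 1).
1/ε₁ + 1/ε₂ − 1 = 1/0.43 + 1/0.48 − 1 = 3.409.
T₁⁴ − T₂⁴ = 7.77×10^10 − 1.68×10^10 = 6.09×10^10 K⁴.
q = 5.67×10⁻⁸ × 6.09×10^10 / 3.409 = 1010 W/m².
Q = q·A = 1010 × 3.3 = 3340 W.

Q ≈ 3340 W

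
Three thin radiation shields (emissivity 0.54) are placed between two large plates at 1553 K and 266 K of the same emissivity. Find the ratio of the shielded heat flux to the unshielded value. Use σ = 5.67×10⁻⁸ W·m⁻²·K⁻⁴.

With N identical shields there are N+1 = 4 gaps in series, each with the same radiative resistance, so the flux falls to 1/(N+1) of its unshielded value.

ratio ≈ 0.250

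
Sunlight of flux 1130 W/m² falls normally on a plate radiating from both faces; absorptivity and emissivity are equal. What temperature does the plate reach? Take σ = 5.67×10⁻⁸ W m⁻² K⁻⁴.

T ≈ 316 K

Absorbed flux αS = emitted flux 2εσT⁴ per unit area; with α = ε this gives T = (S/2σ)^(1/4).
T = (1130 / (2 × 5.67×10⁻⁸))^(1/4) = (9.96×10^9)^(1/4).
T = 316 K.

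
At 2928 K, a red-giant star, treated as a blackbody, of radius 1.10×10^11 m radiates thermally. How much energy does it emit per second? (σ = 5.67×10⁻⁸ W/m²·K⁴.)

P ≈ 6.34×10^29 W

A = 4πr² = 4π × (1.10×10^11)² = 1.52×10^23 m².
P = σAT⁴ = 5.67×10⁻⁸ × 1.52×10^23 × (2928)⁴ = 5.67×10⁻⁸ × 1.52×10^23 × 7.35×10^13.
P = 6.34×10^29 W.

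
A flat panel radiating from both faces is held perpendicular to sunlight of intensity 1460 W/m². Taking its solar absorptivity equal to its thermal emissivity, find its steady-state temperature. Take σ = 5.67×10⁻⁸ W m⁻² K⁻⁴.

Absorbed flux αS = emitted flux 2εσT⁴ per unit area; with α = ε this gives T = (S/2σ)^(1/4).
T = (1460 / (2 × 5.67×10⁻⁸))^(1/4) = (1.29×10^10)^(1/4).
T = 337 K.

T ≈ 337 K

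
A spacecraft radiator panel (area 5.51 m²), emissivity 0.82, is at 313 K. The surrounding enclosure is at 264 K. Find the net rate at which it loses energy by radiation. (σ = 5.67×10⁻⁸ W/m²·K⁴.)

Q ≈ 1210 W

Q = εσA(T⁴ − T_s⁴). T⁴ − T_s⁴ = (313)⁴ − (264)⁴ = 9.60×10^9 − 4.86×10^9 = 4.74×10^9 K⁴.
Q = 0.82 × 5.67×10⁻⁸ × 5.51 × 4.74×10^9 = 1210 W.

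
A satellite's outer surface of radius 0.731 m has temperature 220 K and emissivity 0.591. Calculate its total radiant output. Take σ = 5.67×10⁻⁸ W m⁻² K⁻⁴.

P ≈ 527 W

A = 4πr² = 4π × (0.731)² = 6.71 m².
Stefan–Boltzmann: P = εσAT⁴ = 0.591 × 5.67×10⁻⁸ × 6.71 × (220)⁴ = 0.591 × 5.67×10⁻⁸ × 6.71 × 2.34×10^9.
P = 527 W.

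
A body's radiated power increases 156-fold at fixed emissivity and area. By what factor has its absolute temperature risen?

P ∝ T⁴ ⇒ T ∝ P^(1/4), so T scales by (156)^(1/4) = 3.53.

factor ≈ 3.53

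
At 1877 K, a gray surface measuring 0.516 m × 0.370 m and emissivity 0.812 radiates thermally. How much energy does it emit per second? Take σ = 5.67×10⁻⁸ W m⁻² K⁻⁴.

A = 0.516 × 0.370 = 0.191 m².
Stefan–Boltzmann: P = εσAT⁴ = 0.812 × 5.67×10⁻⁸ × 0.191 × (1877)⁴ = 0.812 × 5.67×10⁻⁸ × 0.191 × 1.24×10^13.
P = 1.09×10^5 W.

P ≈ 1.09×10^5 W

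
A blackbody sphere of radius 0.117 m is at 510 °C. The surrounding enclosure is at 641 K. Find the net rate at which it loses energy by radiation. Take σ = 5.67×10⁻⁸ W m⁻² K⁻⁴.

Q ≈ 2020 W

A = 4πr² = 4π × (0.117)² = 0.172 m².
Convert: 510 °C = 783 K.
Q = σA(T⁴ − T_s⁴). T⁴ − T_s⁴ = (783)⁴ − (641)⁴ = 3.76×10^11 − 1.69×10^11 = 2.07×10^11 K⁴.
Q = 5.67×10⁻⁸ × 0.172 × 2.07×10^11 = 2020 W.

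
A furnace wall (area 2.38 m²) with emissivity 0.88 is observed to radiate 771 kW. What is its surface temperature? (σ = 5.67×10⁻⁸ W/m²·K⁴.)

From P = εσAT⁴, T = (P / εσA)^(1/4) = (7.71×10^5 / (0.88 × 5.67×10⁻⁸ × 2.38))^(1/4).
T = (6.49×10^12)^(1/4) = 1600 K.

T ≈ 1600 K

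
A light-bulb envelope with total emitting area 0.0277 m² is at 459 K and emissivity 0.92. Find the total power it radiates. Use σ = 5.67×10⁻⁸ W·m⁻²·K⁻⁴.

P = εσAT⁴ = 0.92 × 5.67×10⁻⁸ × 0.0277 × (459)⁴ = 0.92 × 5.67×10⁻⁸ × 0.0277 × 4.44×10^10.
P = 64.1 W.

P ≈ 64.1 W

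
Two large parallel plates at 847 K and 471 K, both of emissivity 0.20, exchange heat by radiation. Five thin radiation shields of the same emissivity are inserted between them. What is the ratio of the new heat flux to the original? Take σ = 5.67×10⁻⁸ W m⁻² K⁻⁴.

ratio ≈ 0.167

With N identical shields there are N+1 = 6 gaps in series, each with the same radiative resistance, so the flux falls to 1/(N+1) of its unshielded value.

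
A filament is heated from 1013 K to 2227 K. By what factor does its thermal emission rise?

ratio ≈ 23.4

P ∝ T⁴, so the ratio is (2227/1013)⁴ = (2.198)⁴ = 23.4.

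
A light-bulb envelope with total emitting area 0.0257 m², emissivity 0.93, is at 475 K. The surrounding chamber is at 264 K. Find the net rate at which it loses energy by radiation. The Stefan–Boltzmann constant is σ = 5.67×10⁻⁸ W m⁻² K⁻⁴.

Q ≈ 62.4 W

Q = εσA(T⁴ − T_s⁴). T⁴ − T_s⁴ = (475)⁴ − (264)⁴ = 5.09×10^10 − 4.86×10^9 = 4.60×10^10 K⁴.
Q = 0.93 × 5.67×10⁻⁸ × 0.0257 × 4.60×10^10 = 62.4 W.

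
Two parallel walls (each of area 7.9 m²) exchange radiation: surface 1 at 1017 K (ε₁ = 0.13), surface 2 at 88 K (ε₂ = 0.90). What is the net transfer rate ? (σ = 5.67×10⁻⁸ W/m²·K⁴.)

For two large parallel gray plates, q = σ(T₁⁴ − T₂⁴) / (1/ε₁ + 1/ε₂ − 1).
1/ε₁ + 1/ε₂ − 1 = 1/0.13 + 1/0.90 − 1 = 7.803.
T₁⁴ − T₂⁴ = 1.07×10^12 − 6.00×10^7 = 1.07×10^12 K⁴.
q = 5.67×10⁻⁸ × 1.07×10^12 / 7.803 = 7770 W/m².
Q = q·A = 7770 × 7.9 = 61400 W.

Q ≈ 61400 W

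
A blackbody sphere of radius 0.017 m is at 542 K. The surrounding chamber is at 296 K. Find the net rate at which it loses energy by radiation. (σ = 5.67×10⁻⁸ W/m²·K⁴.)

Q ≈ 16.2 W

A = 4πr² = 4π × (0.017)² = 3.63×10^-3 m².
Q = σA(T⁴ − T_s⁴). T⁴ − T_s⁴ = (542)⁴ − (296)⁴ = 8.63×10^10 − 7.68×10^9 = 7.86×10^10 K⁴.
Q = 5.67×10⁻⁸ × 3.63×10^-3 × 7.86×10^10 = 16.2 W.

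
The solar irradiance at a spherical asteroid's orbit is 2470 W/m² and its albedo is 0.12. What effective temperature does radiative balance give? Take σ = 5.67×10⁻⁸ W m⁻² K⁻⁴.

T ≈ 313 K

Power absorbed = (1−a)S·πR²; power emitted = 4πR²σT⁴. Equating and cancelling πR²:
T = ((1−a)S / 4σ)^(1/4) = (2170 / (4 × 5.67×10⁻⁸))^(1/4) = (9.58×10^9)^(1/4).
T = 313 K.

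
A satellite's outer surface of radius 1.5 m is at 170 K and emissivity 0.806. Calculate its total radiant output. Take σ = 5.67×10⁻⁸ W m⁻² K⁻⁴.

A = 4πr² = 4π × (1.5)² = 28.3 m².
P = εσAT⁴ = 0.806 × 5.67×10⁻⁸ × 28.3 × (170)⁴ = 0.806 × 5.67×10⁻⁸ × 28.3 × 8.35×10^8.
P = 1080 W.

P ≈ 1080 W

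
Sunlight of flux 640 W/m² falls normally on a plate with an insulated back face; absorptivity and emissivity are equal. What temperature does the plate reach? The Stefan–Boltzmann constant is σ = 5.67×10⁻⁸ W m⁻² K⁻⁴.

Absorbed flux αS = emitted flux εσT⁴ (one radiating face); with α = ε, T = (S/σ)^(1/4).
T = (640 / 5.67×10⁻⁸)^(1/4) = (1.13×10^10)^(1/4).
T = 326 K.

T ≈ 326 K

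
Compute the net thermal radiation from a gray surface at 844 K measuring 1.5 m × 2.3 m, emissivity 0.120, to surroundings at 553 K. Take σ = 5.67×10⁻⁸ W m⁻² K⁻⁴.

Q ≈ 9720 W

A = 1.5 × 2.3 = 3.45 m².
Q = εσA(T⁴ − T_s⁴). T⁴ − T_s⁴ = (844)⁴ − (553)⁴ = 5.07×10^11 − 9.35×10^10 = 4.14×10^11 K⁴.
Q = 0.120 × 5.67×10⁻⁸ × 3.45 × 4.14×10^11 = 9720 W.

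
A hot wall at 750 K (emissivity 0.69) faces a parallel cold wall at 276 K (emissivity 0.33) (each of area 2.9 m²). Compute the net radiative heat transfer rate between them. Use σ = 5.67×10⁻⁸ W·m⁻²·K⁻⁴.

For two large parallel gray plates, q = σ(T₁⁴ − T₂⁴) / (1/ε₁ + 1/ε₂ − 1).
1/ε₁ + 1/ε₂ − 1 = 1/0.69 + 1/0.33 − 1 = 3.480.
T₁⁴ − T₂⁴ = 3.16×10^11 − 5.80×10^9 = 3.11×10^11 K⁴.
q = 5.67×10⁻⁸ × 3.11×10^11 / 3.480 = 5060 W/m².
Q = q·A = 5060 × 2.9 = 14700 W.

Q ≈ 14700 W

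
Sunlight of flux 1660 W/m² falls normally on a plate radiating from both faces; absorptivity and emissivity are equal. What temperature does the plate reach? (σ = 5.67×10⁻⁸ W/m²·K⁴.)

Absorbed flux αS = emitted flux 2εσT⁴ per unit area; with α = ε this gives T = (S/2σ)^(1/4).
T = (1660 / (2 × 5.67×10⁻⁸))^(1/4) = (1.46×10^10)^(1/4).
T = 348 K.

T ≈ 348 K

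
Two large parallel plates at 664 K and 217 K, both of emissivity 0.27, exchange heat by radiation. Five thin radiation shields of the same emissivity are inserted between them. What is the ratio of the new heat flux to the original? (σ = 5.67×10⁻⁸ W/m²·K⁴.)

With N identical shields there are N+1 = 6 gaps in series, each with the same radiative resistance, so the flux falls to 1/(N+1) of its unshielded value.

ratio ≈ 0.167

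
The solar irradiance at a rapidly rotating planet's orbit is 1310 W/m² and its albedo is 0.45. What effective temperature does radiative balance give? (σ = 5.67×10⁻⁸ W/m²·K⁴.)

T ≈ 237 K

Power absorbed = (1−a)S·πR²; power emitted = 4πR²σT⁴. Equating and cancelling πR²:
T = ((1−a)S / 4σ)^(1/4) = (721 / (4 × 5.67×10⁻⁸))^(1/4) = (3.18×10^9)^(1/4).
T = 237 K.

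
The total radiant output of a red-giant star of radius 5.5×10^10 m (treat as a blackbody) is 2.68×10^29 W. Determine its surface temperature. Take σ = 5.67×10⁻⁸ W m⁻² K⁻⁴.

T ≈ 3340 K

A = 4πr² = 4π × (5.5×10^10)² = 3.80×10^22 m².
From P = σAT⁴, T = (P / σA)^(1/4) = (2.68×10^29 / (5.67×10⁻⁸ × 3.80×10^22))^(1/4).
T = (1.24×10^14)^(1/4) = 3340 K.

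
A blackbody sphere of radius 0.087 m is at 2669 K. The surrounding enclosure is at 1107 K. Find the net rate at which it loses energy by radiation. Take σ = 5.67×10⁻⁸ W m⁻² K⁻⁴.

A = 4πr² = 4π × (0.087)² = 0.0951 m².
Q = σA(T⁴ − T_s⁴). T⁴ − T_s⁴ = (2669)⁴ − (1107)⁴ = 5.07×10^13 − 1.50×10^12 = 4.92×10^13 K⁴.
Q = 5.67×10⁻⁸ × 0.0951 × 4.92×10^13 = 2.66×10^5 W.

Q ≈ 2.66×10^5 W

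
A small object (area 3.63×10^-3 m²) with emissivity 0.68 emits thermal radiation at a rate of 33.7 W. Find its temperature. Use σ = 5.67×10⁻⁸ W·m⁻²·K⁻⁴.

T ≈ 700 K

From P = εσAT⁴, T = (P / εσA)^(1/4) = (33.7 / (0.68 × 5.67×10⁻⁸ × 3.63×10^-3))^(1/4).
T = (2.41×10^11)^(1/4) = 700 K.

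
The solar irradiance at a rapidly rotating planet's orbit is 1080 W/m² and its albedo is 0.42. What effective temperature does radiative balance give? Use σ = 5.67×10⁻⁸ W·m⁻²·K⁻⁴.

T ≈ 229 K

Power absorbed = (1−a)S·πR²; power emitted = 4πR²σT⁴. Equating and cancelling πR²:
T = ((1−a)S / 4σ)^(1/4) = (626 / (4 × 5.67×10⁻⁸))^(1/4) = (2.76×10^9)^(1/4).
T = 229 K.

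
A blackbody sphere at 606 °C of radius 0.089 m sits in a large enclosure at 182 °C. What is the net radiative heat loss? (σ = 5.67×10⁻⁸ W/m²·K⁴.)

A = 4πr² = 4π × (0.089)² = 0.0995 m².
Convert: 606 °C = 879 K; 182 °C = 455 K.
Q = σA(T⁴ − T_s⁴). T⁴ − T_s⁴ = (879)⁴ − (455)⁴ = 5.97×10^11 − 4.29×10^10 = 5.54×10^11 K⁴.
Q = 5.67×10⁻⁸ × 0.0995 × 5.54×10^11 = 3130 W.

Q ≈ 3130 W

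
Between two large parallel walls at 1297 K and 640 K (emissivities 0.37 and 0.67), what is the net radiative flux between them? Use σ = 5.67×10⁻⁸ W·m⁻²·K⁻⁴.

q ≈ 47200 W/m²

For two large parallel gray plates, q = σ(T₁⁴ − T₂⁴) / (1/ε₁ + 1/ε₂ − 1).
1/ε₁ + 1/ε₂ − 1 = 1/0.37 + 1/0.67 − 1 = 3.195.
T₁⁴ − T₂⁴ = 2.83×10^12 − 1.68×10^11 = 2.66×10^12 K⁴.
q = 5.67×10⁻⁸ × 2.66×10^12 / 3.195 = 47200 W/m².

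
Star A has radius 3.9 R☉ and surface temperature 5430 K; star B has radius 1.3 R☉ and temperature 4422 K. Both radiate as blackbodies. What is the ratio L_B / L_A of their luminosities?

L = 4πR²σT⁴ ∝ R²T⁴, so L_B/L_A = (1.3/3.9)² × (4422/5430)⁴ = 0.111 × 0.440 = 0.0489.

L_B/L_A ≈ 0.0489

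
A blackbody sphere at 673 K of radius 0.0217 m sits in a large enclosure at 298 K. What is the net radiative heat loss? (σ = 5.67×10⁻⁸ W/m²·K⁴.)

Q ≈ 66.2 W

A = 4πr² = 4π × (0.0217)² = 5.92×10^-3 m².
Q = σA(T⁴ − T_s⁴). T⁴ − T_s⁴ = (673)⁴ − (298)⁴ = 2.05×10^11 − 7.89×10^9 = 1.97×10^11 K⁴.
Q = 5.67×10⁻⁸ × 5.92×10^-3 × 1.97×10^11 = 66.2 W.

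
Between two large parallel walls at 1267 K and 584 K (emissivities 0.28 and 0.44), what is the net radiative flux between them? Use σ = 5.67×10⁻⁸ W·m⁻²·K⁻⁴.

For two large parallel gray plates, q = σ(T₁⁴ − T₂⁴) / (1/ε₁ + 1/ε₂ − 1).
1/ε₁ + 1/ε₂ − 1 = 1/0.28 + 1/0.44 − 1 = 4.844.
T₁⁴ − T₂⁴ = 2.58×10^12 − 1.16×10^11 = 2.46×10^12 K⁴.
q = 5.67×10⁻⁸ × 2.46×10^12 / 4.844 = 28800 W/m².

q ≈ 28800 W/m²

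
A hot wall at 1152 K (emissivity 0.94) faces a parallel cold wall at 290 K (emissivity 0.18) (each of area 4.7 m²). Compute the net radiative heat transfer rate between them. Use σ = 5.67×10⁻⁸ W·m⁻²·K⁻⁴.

Q ≈ 83200 W

For two large parallel gray plates, q = σ(T₁⁴ − T₂⁴) / (1/ε₁ + 1/ε₂ − 1).
1/ε₁ + 1/ε₂ − 1 = 1/0.94 + 1/0.18 − 1 = 5.619.
T₁⁴ − T₂⁴ = 1.76×10^12 − 7.07×10^9 = 1.75×10^12 K⁴.
q = 5.67×10⁻⁸ × 1.75×10^12 / 5.619 = 17700 W/m².
Q = q·A = 17700 × 4.7 = 83200 W.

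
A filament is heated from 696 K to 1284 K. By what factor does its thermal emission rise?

P ∝ T⁴, so the ratio is (1284/696)⁴ = (1.845)⁴ = 11.6.

ratio ≈ 11.6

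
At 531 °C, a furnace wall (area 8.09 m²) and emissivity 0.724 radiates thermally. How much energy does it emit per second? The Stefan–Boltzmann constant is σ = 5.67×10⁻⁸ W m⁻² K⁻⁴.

P ≈ 1.39×10^5 W

531 °C = 804 K.
P = εσAT⁴ = 0.724 × 5.67×10⁻⁸ × 8.09 × (804)⁴ = 0.724 × 5.67×10⁻⁸ × 8.09 × 4.18×10^11.
P = 1.39×10^5 W.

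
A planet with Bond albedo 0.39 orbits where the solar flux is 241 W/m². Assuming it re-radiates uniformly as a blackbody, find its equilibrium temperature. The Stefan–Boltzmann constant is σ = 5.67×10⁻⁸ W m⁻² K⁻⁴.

T ≈ 160 K

Power absorbed = (1−a)S·πR²; power emitted = 4πR²σT⁴. Equating and cancelling πR²:
T = ((1−a)S / 4σ)^(1/4) = (147 / (4 × 5.67×10⁻⁸))^(1/4) = (6.48×10^8)^(1/4).
T = 160 K.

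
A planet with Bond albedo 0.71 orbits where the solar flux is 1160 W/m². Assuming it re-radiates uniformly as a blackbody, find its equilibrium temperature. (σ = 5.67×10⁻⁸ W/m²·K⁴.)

Power absorbed = (1−a)S·πR²; power emitted = 4πR²σT⁴. Equating and cancelling πR²:
T = ((1−a)S / 4σ)^(1/4) = (336 / (4 × 5.67×10⁻⁸))^(1/4) = (1.48×10^9)^(1/4).
T = 196 K.

T ≈ 196 K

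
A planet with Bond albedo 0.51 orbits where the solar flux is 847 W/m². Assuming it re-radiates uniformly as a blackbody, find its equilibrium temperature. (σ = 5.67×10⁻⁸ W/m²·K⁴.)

T ≈ 207 K

Power absorbed = (1−a)S·πR²; power emitted = 4πR²σT⁴. Equating and cancelling πR²:
T = ((1−a)S / 4σ)^(1/4) = (415 / (4 × 5.67×10⁻⁸))^(1/4) = (1.83×10^9)^(1/4).
T = 207 K.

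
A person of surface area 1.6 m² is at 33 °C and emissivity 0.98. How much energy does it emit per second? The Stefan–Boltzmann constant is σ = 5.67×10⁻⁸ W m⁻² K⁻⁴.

P ≈ 779 W

33 °C = 306 K.
P = εσAT⁴ = 0.98 × 5.67×10⁻⁸ × 1.60 × (306)⁴ = 0.98 × 5.67×10⁻⁸ × 1.60 × 8.77×10^9.
P = 779 W.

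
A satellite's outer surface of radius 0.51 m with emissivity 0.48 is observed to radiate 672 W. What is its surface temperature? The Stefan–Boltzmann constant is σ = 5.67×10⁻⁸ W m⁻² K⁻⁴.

T ≈ 295 K

A = 4πr² = 4π × (0.51)² = 3.27 m².
From P = εσAT⁴, T = (P / εσA)^(1/4) = (672 / (0.48 × 5.67×10⁻⁸ × 3.27))^(1/4).
T = (7.55×10^9)^(1/4) = 295 K.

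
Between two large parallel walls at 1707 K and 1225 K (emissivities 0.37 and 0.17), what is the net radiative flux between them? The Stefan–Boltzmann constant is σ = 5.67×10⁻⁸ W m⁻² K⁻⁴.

q ≈ 46600 W/m²

For two large parallel gray plates, q = σ(T₁⁴ − T₂⁴) / (1/ε₁ + 1/ε₂ − 1).
1/ε₁ + 1/ε₂ − 1 = 1/0.37 + 1/0.17 − 1 = 7.585.
T₁⁴ − T₂⁴ = 8.49×10^12 − 2.25×10^12 = 6.24×10^12 K⁴.
q = 5.67×10⁻⁸ × 6.24×10^12 / 7.585 = 46600 W/m².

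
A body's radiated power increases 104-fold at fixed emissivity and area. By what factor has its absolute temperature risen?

factor ≈ 3.19

P ∝ T⁴ ⇒ T ∝ P^(1/4), so T scales by (104)^(1/4) = 3.19.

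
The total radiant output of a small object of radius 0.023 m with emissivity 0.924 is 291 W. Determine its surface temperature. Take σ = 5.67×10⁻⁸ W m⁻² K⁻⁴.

T ≈ 956 K

A = 4πr² = 4π × (0.023)² = 6.65×10^-3 m².
From P = εσAT⁴, T = (P / εσA)^(1/4) = (291 / (0.924 × 5.67×10⁻⁸ × 6.65×10^-3))^(1/4).
T = (8.36×10^11)^(1/4) = 956 K.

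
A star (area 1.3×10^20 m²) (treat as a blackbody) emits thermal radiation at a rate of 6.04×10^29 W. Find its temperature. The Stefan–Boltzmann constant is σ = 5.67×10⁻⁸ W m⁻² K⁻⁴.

From P = σAT⁴, T = (P / σA)^(1/4) = (6.04×10^29 / (5.67×10⁻⁸ × 1.30×10^20))^(1/4).
T = (8.19×10^16)^(1/4) = 16900 K.

T ≈ 16900 K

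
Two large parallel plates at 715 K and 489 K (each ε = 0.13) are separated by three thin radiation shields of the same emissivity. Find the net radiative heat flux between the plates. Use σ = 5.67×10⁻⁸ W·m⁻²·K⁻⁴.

q ≈ 201 W/m²

Each of the 4 gaps contributes resistance (2/ε − 1) = 2/0.13 − 1 = 14.38; total = 57.54.
q = σ(T₁⁴ − T₂⁴) / 57.54 = 5.67×10⁻⁸ × 2.04×10^11 / 57.54 = 201 W/m².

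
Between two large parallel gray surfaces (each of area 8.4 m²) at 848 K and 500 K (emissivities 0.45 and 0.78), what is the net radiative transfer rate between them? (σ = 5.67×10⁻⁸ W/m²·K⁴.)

For two large parallel gray plates, q = σ(T₁⁴ − T₂⁴) / (1/ε₁ + 1/ε₂ − 1).
1/ε₁ + 1/ε₂ − 1 = 1/0.45 + 1/0.78 − 1 = 2.504.
T₁⁴ − T₂⁴ = 5.17×10^11 − 6.25×10^10 = 4.55×10^11 K⁴.
q = 5.67×10⁻⁸ × 4.55×10^11 / 2.504 = 10300 W/m².
Q = q·A = 10300 × 8.4 = 86500 W.

Q ≈ 86500 W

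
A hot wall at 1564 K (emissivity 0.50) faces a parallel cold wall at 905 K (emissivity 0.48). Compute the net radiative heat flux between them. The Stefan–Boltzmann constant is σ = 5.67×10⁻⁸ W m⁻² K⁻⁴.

For two large parallel gray plates, q = σ(T₁⁴ − T₂⁴) / (1/ε₁ + 1/ε₂ − 1).
1/ε₁ + 1/ε₂ − 1 = 1/0.50 + 1/0.48 − 1 = 3.083.
T₁⁴ − T₂⁴ = 5.98×10^12 − 6.71×10^11 = 5.31×10^12 K⁴.
q = 5.67×10⁻⁸ × 5.31×10^12 / 3.083 = 97700 W/m².

q ≈ 97700 W/m²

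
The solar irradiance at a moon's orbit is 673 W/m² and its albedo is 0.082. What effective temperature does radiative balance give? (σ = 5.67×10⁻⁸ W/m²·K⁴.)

Power absorbed = (1−a)S·πR²; power emitted = 4πR²σT⁴. Equating and cancelling πR²:
T = ((1−a)S / 4σ)^(1/4) = (618 / (4 × 5.67×10⁻⁸))^(1/4) = (2.72×10^9)^(1/4).
T = 228 K.

T ≈ 228 K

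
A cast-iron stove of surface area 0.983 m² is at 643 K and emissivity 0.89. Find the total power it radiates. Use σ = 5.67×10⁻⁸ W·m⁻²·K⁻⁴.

P = εσAT⁴ = 0.89 × 5.67×10⁻⁸ × 0.983 × (643)⁴ = 0.89 × 5.67×10⁻⁸ × 0.983 × 1.71×10^11.
P = 8480 W.

P ≈ 8480 W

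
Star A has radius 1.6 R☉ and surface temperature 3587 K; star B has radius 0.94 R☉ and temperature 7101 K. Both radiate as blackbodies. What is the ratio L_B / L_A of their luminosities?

L_B/L_A ≈ 5.30

L = 4πR²σT⁴ ∝ R²T⁴, so L_B/L_A = (0.94/1.6)² × (7101/3587)⁴ = 0.345 × 15.4 = 5.30.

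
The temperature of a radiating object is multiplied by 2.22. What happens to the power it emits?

P ∝ T⁴, so the power scales as (2.22)⁴ = 24.3.

factor ≈ 24.3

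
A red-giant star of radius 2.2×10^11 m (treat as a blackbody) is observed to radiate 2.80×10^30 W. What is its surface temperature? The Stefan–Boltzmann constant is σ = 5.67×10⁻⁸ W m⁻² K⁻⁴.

T ≈ 3000 K

A = 4πr² = 4π × (2.2×10^11)² = 6.08×10^23 m².
From P = σAT⁴, T = (P / σA)^(1/4) = (2.80×10^30 / (5.67×10⁻⁸ × 6.08×10^23))^(1/4).
T = (8.12×10^13)^(1/4) = 3000 K.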